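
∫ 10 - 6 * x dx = -3*x^2 + 10*x + C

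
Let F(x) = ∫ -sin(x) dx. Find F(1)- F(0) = -1 + cos(1)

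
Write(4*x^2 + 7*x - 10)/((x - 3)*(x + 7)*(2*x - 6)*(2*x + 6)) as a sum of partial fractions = -137/(1600*(x + 7)) + 5/(576*(x + 3)) + 277/(3600*(x - 3)) + 47/(240*(x - 3)^2)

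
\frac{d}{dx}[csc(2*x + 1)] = -2*cot(2*x + 1)*csc(2*x + 1)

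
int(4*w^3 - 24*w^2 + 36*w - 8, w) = w^4 - 8*w^3 + 18*w^2 - 8*w + C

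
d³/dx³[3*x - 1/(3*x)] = 2/x^4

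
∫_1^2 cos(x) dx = -sin(1) + sin(2)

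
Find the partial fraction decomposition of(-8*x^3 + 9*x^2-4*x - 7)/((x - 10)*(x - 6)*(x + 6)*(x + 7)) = -3206/(221*(x + 7)) + 2069/(192*(x + 6)) + 1435/(624*(x - 6)) - 7147/(1088*(x - 10))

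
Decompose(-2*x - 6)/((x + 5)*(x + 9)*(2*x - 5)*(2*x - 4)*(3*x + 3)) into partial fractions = -88/(7245*(2*x - 5)) + 1/(4048*(x + 9)) - 1/(2520*(x + 5)) - 1/(1008*(x + 1)) + 5/(693*(x - 2))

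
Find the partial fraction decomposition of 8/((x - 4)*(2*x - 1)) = -16/(7*(2*x - 1)) + 8/(7*(x - 4))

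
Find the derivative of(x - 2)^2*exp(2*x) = 2*x^2*exp(2*x) - 6*x*exp(2*x) + 4*exp(2*x)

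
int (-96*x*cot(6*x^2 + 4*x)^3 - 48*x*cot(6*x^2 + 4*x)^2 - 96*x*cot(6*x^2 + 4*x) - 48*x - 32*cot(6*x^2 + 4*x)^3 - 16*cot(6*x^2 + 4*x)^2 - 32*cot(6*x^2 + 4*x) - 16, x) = 4*(cot(2*x*(3*x + 2)) + 1)*cot(2*x*(3*x + 2)) + C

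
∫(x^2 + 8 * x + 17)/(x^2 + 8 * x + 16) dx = (x*(x + 4) - 1)/(x + 4) + C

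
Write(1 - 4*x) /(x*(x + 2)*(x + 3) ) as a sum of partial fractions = 13/(3*(x + 3)) - 9/(2*(x + 2)) + 1/(6*x)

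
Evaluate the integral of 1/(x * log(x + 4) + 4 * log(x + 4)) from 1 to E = -log(log(5)) + log(log(E + 4))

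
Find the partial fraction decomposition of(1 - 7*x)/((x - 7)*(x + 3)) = -11/(5*(x + 3)) - 24/(5*(x - 7))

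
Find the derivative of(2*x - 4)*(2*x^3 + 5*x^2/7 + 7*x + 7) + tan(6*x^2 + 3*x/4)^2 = 16*x^3 - 138*x^2/7 + 24*x*tan(6*x^2 + 3*x/4)^3 + 24*x*tan(6*x^2 + 3*x/4) + 156*x/7 + 3*tan(6*x^2 + 3*x/4)^3/2 + 3*tan(6*x^2 + 3*x/4)/2 - 14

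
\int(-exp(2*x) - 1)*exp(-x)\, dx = -2*sinh(x) + C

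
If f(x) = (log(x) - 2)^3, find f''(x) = (-3*log(x)^2 + 18*log(x) - 24)/x^2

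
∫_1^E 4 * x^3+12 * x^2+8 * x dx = -9 + (-1 + (1 + E)^2)^2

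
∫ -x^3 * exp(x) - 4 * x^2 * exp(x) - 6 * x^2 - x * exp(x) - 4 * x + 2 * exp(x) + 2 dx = -(exp(x) + 2)*(x^3 + x^2 - x - 1) + C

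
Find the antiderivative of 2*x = x^2 + C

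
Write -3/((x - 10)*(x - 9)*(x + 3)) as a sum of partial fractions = -1/(52*(x + 3)) + 1/(4*(x - 9)) - 3/(13*(x - 10))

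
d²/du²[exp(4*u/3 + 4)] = 16*exp(4*u/3 + 4)/9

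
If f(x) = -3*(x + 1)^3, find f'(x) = -9*x^2 - 18*x - 9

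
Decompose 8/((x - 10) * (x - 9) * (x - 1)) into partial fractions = 1/(9*(x - 1)) - 1/(x - 9) + 8/(9*(x - 10))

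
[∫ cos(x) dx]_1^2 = -sin(1) + sin(2)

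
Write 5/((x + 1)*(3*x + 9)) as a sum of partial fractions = -5/(6*(x + 3)) + 5/(6*(x + 1))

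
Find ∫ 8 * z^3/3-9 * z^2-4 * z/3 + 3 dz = 2*z^4/3 - 3*z^3 - 2*z^2/3 + 3*z + C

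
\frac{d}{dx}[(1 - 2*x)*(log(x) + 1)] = (-2*x*log(x) - 4*x + 1)/x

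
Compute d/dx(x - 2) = 1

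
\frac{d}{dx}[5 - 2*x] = -2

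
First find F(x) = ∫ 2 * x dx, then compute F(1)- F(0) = 1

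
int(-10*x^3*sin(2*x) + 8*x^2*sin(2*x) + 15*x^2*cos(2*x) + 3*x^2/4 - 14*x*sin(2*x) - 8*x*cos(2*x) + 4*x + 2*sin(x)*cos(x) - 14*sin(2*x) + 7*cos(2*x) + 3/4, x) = x^3/4 + 2*x^2 + 3*x/4 + (5*x^3 - 4*x^2 + 7*x + 7)*cos(2*x) + sin(x)^2 + C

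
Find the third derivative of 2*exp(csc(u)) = 2*(1 + 3/sin(u) - 6/sin(u)^2 - 6/sin(u)^3 - cos(u)^2/sin(u)^4)*exp(1/sin(u))*cos(u)/sin(u)^2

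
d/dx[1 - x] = -1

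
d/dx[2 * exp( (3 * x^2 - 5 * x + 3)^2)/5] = 72*x^3*exp(9*x^4 - 30*x^3 + 43*x^2 - 30*x + 9)/5 - 36*x^2*exp(9*x^4 - 30*x^3 + 43*x^2 - 30*x + 9) + 172*x*exp(9*x^4 - 30*x^3 + 43*x^2 - 30*x + 9)/5 - 12*exp(9*x^4 - 30*x^3 + 43*x^2 - 30*x + 9)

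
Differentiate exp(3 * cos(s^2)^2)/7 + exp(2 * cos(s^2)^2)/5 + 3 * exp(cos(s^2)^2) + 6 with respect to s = -4*E*s*(3 + 2*E*exp(-sin(s^2)^2)/5 + 3*exp(2)*exp(-2*sin(s^2)^2)/7)*exp(-sin(s^2)^2)*sin(s^2)*cos(s^2)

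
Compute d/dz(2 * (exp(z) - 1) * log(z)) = (2*z*exp(z)*log(z) + 2*exp(z) - 2)/z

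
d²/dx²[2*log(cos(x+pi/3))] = -2/cos(x + pi/3)^2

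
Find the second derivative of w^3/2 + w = 3*w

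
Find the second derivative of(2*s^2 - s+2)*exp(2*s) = 8*s^2*exp(2*s) + 12*s*exp(2*s) + 8*exp(2*s)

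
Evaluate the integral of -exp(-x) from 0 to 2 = -1 + exp(-2)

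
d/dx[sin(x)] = cos(x)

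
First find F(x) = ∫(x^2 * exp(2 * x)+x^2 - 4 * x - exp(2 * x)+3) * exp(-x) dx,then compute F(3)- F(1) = -4*exp(-3) + 4*exp(3)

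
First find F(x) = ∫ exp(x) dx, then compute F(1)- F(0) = -1 + E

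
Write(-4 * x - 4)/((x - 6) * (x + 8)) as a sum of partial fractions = -2/(x + 8) - 2/(x - 6)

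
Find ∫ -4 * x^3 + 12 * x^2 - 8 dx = -x^4 + 4*x^3 - 8*x + C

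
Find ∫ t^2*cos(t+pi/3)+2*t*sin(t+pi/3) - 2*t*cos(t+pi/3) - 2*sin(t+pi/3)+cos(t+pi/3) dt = (t - 1)^2*sin(t + pi/3) + C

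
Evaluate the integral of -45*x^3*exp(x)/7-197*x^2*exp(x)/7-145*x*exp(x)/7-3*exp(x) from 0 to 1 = -128*E/7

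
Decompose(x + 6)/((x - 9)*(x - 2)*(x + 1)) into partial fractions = 1/(6*(x + 1)) - 8/(21*(x - 2)) + 3/(14*(x - 9))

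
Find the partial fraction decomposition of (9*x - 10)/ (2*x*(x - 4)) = 13/(4*(x - 4)) + 5/(4*x)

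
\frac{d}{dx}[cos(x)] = -sin(x)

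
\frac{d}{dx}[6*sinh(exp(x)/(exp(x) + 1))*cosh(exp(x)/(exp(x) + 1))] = 6*exp(x)*cosh(2*exp(x)/(exp(x) + 1))/(exp(2*x) + 2*exp(x) + 1)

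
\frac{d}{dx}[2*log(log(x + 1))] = 2/(x*log(x + 1) + log(x + 1))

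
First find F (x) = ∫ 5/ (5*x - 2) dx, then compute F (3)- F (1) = -log(3) + log(13)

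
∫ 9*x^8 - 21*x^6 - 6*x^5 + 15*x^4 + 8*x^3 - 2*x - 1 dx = x^9 - 3*x^7 - x^6 + 3*x^5 + 2*x^4 - x^2 - x + C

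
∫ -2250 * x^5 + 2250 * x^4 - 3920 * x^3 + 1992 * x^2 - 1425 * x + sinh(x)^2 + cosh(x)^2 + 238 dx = -375*x^6 + 450*x^5 - 980*x^4 + 664*x^3 - 1425*x^2/2 + 238*x + sinh(2*x)/2 + C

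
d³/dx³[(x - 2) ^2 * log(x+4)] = (2*x^2 + 28*x + 152)/(x^3 + 12*x^2 + 48*x + 64)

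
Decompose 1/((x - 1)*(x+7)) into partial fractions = -1/(8*(x + 7)) + 1/(8*(x - 1))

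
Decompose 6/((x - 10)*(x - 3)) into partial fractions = -6/(7*(x - 3)) + 6/(7*(x - 10))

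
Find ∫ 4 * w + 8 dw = 2*w^2 + 8*w + C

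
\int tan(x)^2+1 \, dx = tan(x) + C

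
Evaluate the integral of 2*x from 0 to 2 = 4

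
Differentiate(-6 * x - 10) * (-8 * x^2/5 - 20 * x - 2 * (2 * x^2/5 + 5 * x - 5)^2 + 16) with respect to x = 48*x^4/5 + 1024*x^3/5 + 5124*x^2/5 - 88*x - 596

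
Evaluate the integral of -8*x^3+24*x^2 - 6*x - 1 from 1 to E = -4 + (-2*E + 1 + 2*exp(2))*(-exp(2) + 2 + 3*E)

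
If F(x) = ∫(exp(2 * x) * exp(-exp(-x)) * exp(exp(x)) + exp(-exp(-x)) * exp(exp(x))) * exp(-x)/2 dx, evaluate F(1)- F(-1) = -exp(-E + exp(-1))/2 + exp(E - exp(-1))/2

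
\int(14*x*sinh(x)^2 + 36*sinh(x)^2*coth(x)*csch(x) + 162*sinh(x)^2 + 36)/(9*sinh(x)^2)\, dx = 7*x^2/9 + 18*x - 4*coth(x) - 4*csch(x) + C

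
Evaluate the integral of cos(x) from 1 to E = -sin(1) + sin(E)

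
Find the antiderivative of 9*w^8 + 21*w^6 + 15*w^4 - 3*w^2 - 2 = w^9 + 3*w^7 + 3*w^5 - w^3 - 2*w + C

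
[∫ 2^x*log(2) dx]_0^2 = 3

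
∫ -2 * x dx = -x^2 + C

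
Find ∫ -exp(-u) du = exp(-u) + C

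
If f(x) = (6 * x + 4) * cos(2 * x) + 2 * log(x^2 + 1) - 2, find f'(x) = (-12*x^3*sin(2*x) - 8*x^2*sin(2*x) + 6*x^2*cos(2*x) - 12*x*sin(2*x) + 4*x - 8*sin(2*x) + 6*cos(2*x))/(x^2 + 1)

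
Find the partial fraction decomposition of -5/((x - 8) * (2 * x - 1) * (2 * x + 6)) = 2/(21*(2*x - 1)) - 5/(154*(x + 3)) - 1/(66*(x - 8))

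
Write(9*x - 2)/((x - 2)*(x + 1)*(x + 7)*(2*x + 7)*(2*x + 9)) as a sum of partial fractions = 34/(91*(2*x + 9)) - 134/(385*(2*x + 7)) - 13/(378*(x + 7)) + 11/(630*(x + 1)) + 16/(3861*(x - 2))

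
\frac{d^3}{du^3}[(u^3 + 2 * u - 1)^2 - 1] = 120*u^3 + 96*u - 12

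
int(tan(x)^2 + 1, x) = tan(x) + C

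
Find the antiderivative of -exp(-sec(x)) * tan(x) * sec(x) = exp(-sec(x)) + C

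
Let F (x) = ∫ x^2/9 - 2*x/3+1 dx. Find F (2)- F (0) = 26/27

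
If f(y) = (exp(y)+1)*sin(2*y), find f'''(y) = -11*exp(y)*sin(2*y) - 2*exp(y)*cos(2*y) - 8*cos(2*y)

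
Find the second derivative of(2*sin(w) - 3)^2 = 12*sin(w) + 8*cos(2*w)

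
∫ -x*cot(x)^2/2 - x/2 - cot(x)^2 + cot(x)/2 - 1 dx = (x/2 + 1)*cot(x) + C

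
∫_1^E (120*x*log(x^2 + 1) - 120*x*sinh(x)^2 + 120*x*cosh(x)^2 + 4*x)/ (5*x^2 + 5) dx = -62*log(2)/5 - 6*log(2)^2 + 62*log(1 + exp(2))/5 + 6*log(1 + exp(2))^2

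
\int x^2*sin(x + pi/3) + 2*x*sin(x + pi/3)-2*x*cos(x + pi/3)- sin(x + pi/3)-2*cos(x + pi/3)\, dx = (-x^2 - 2*x + 1)*cos(x + pi/3) + C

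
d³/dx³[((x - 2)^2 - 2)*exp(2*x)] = 8*x^2*exp(2*x) - 8*x*exp(2*x) - 20*exp(2*x)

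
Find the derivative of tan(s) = cos(s)^(-2)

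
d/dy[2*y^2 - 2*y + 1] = 4*y - 2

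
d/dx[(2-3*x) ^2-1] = 18*x - 12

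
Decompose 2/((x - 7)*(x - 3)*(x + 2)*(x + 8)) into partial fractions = -1/(495*(x + 8)) + 1/(135*(x + 2)) - 1/(110*(x - 3)) + 1/(270*(x - 7))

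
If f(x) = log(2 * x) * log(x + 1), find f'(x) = (x*log(x) + x*log(x + 1) + x*log(2) + log(x + 1))/(x^2 + x)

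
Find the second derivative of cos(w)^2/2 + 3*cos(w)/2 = -3*cos(w)/2 - cos(2*w)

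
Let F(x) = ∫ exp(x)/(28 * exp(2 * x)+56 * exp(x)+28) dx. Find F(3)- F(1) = -E/(28*(1 + E)) + exp(3)/(28*(1 + exp(3)))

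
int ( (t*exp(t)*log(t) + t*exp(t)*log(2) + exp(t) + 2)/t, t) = (exp(t) + 2)*log(2*t) + C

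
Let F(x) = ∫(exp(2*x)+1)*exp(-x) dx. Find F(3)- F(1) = -E - exp(-3) + exp(-1) + exp(3)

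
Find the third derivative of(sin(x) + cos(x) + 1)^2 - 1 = -8*cos(2*x) - 2*sqrt(2)*cos(x + pi/4)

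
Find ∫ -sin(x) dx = cos(x) + C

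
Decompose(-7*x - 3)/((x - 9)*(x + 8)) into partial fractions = -53/(17*(x + 8)) - 66/(17*(x - 9))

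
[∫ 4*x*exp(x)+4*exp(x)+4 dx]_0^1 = 4 + 4*E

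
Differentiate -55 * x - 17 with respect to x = -55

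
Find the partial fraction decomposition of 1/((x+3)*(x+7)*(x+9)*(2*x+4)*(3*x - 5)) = 81/(256256*(3*x - 5)) + 1/(5376*(x + 9)) - 1/(2080*(x + 7)) + 1/(672*(x + 3)) - 1/(770*(x + 2))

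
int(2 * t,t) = t^2 + C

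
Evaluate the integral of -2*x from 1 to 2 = -3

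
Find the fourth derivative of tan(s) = 24*tan(s)^5 + 40*tan(s)^3 + 16*tan(s)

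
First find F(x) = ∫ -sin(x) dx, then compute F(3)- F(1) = cos(3) - cos(1)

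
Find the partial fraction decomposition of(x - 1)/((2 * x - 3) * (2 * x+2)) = 1/(10*(2*x - 3)) + 1/(5*(x + 1))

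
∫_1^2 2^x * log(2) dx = 2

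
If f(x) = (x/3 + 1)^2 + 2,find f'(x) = 2*x/9 + 2/3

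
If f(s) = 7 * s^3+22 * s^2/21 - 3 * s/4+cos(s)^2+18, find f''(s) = 42*s + 4*sin(s)^2 + 2/21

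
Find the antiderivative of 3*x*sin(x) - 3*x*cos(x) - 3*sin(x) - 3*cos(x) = -3*sqrt(2)*x*sin(x + pi/4) + C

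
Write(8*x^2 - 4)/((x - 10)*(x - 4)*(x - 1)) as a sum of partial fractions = 4/(27*(x - 1)) - 62/(9*(x - 4)) + 398/(27*(x - 10))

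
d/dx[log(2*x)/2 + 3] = 1/(2*x)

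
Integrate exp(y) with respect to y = exp(y) + C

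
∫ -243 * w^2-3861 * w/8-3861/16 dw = -81*w^3 - 3861*w^2/16 - 3861*w/16 + C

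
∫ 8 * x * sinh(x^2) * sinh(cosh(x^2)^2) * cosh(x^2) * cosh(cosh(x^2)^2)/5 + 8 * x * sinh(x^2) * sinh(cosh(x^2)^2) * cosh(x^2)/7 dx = (7*cosh(cosh(x^2)^2) + 10)*cosh(cosh(x^2)^2)/35 + C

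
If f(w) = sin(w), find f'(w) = cos(w)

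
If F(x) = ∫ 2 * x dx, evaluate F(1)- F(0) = 1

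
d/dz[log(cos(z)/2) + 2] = -tan(z)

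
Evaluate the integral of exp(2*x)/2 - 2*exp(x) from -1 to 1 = -(-2 + exp(-1)/2)^2 + (-2 + E/2)^2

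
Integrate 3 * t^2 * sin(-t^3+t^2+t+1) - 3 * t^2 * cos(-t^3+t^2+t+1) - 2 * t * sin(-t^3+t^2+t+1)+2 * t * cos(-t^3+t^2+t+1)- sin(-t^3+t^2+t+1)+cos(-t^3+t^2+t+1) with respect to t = sin(-t^3 + t^2 + t + 1) + cos(-t^3 + t^2 + t + 1) + C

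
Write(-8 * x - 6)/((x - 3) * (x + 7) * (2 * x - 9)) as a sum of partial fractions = -56/(23*(2*x - 9)) + 5/(23*(x + 7)) + 1/(x - 3)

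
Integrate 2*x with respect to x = x^2 + C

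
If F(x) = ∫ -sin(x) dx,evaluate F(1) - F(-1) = 0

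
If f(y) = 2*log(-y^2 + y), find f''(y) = (-4*y^2 + 4*y - 2)/(y^4 - 2*y^3 + y^2)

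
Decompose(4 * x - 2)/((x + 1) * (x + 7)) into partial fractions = 5/(x + 7) - 1/(x + 1)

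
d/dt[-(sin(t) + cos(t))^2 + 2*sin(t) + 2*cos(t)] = -2*cos(2*t) + 2*sqrt(2)*cos(t + pi/4)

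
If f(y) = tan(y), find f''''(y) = 24*tan(y)^5 + 40*tan(y)^3 + 16*tan(y)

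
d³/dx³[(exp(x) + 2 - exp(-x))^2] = (8*exp(4*x) + 4*exp(3*x) + 4*exp(x) - 8)*exp(-2*x)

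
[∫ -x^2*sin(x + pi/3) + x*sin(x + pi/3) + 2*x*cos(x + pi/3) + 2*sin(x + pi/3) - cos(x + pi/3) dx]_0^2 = 1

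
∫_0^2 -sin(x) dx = -1 + cos(2)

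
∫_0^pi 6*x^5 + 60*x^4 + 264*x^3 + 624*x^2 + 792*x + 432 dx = -216 + (2 + (2 + pi)^2)^3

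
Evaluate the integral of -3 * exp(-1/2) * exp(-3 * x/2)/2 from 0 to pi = -exp(-1/2) + exp(-3*pi/2 - 1/2)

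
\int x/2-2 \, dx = x^2/4 - 2*x + C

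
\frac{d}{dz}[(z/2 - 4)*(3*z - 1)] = 3*z - 25/2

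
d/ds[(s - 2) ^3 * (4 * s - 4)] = 16*s^3 - 84*s^2 + 144*s - 80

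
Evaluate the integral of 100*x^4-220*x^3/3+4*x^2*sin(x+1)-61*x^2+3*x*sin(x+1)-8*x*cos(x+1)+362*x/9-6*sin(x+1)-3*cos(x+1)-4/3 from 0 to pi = -6*cos(1) + (-6 + 3*pi + 4*pi^2)*cos(1) + (-4 + pi/3 + 4*pi^2)*(-5*pi^2 + pi/3 + 5*pi^3)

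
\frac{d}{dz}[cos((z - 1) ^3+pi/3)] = -3*z^2*sin(z^3 - 3*z^2 + 3*z - 1 + pi/3) + 6*z*sin(z^3 - 3*z^2 + 3*z - 1 + pi/3) - 3*sin(z^3 - 3*z^2 + 3*z - 1 + pi/3)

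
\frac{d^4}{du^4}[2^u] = 2^u*log(2)^4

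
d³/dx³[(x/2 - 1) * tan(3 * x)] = 81*x*tan(3*x)^4 + 108*x*tan(3*x)^2 + 27*x - 162*tan(3*x)^4 + 27*tan(3*x)^3 - 216*tan(3*x)^2 + 27*tan(3*x) - 54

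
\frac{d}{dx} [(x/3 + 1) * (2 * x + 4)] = 4*x/3 + 10/3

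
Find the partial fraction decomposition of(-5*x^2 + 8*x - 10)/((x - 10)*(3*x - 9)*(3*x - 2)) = -31/(294*(3*x - 2)) + 31/(147*(x - 3)) - 215/(294*(x - 10))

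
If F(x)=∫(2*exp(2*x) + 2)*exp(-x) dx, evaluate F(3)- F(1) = -2*E - 2*exp(-3) + 2*exp(-1) + 2*exp(3)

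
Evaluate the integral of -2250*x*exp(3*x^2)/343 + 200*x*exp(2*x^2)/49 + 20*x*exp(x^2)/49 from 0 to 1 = -375*exp(3)/343 - 45/343 + 10*E/49 + 50*exp(2)/49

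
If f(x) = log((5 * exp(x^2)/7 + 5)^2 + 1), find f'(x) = (100*x*exp(2*x^2) + 700*x*exp(x^2))/(25*exp(2*x^2) + 350*exp(x^2) + 1274)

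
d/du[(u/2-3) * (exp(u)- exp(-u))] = (u*exp(2*u) + u - 5*exp(2*u) - 7)*exp(-u)/2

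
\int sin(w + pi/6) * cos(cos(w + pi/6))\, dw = -sin(cos(w + pi/6)) + C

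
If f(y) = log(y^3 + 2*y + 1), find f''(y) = (-3*y^4 + 6*y - 4)/(y^6 + 4*y^4 + 2*y^3 + 4*y^2 + 4*y + 1)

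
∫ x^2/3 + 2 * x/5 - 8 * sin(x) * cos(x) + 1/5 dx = x^3/9 + x^2/5 + x/5 - 4*sin(x)^2 + C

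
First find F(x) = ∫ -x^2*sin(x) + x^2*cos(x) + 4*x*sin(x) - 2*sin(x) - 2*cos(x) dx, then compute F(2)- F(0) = 0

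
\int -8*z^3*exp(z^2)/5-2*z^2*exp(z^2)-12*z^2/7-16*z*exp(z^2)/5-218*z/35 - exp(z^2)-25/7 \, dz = -(5*z + 7*exp(z^2) + 21)*(4*z^2 + 5*z + 4)/35 + C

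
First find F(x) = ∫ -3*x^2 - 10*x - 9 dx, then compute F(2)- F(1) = -31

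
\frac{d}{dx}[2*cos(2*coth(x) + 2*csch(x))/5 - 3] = 4*(cosh(x) + 1)*sin(2*(coth(x) + csch(x)))/(5*sinh(x)^2)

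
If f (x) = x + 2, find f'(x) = 1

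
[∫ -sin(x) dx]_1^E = cos(E) - cos(1)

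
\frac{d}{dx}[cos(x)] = -sin(x)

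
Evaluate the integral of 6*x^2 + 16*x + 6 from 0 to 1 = 16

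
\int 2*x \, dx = x^2 + C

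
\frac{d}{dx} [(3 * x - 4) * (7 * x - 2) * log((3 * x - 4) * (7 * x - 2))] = 42*x*log(21*x^2 - 34*x + 8) + 42*x - 34*log(21*x^2 - 34*x + 8) - 34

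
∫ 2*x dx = x^2 + C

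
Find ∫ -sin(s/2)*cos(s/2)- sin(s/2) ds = (cos(s/2) + 1)^2 + C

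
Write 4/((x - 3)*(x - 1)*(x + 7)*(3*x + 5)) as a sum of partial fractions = 27/(448*(3*x + 5)) - 1/(320*(x + 7)) - 1/(32*(x - 1)) + 1/(70*(x - 3))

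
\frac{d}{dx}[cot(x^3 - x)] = (1 - 3*x^2)/sin(x*(x^2 - 1))^2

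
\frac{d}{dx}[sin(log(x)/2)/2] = cos(log(x)/2)/(4*x)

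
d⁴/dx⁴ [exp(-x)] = exp(-x)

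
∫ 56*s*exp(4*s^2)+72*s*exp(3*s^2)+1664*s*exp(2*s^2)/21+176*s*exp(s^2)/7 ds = (147*exp(3*s^2) + 252*exp(2*s^2) + 416*exp(s^2) + 264)*exp(s^2)/21 + C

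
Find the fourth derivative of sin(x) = sin(x)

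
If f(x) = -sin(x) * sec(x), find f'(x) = -1/cos(x)^2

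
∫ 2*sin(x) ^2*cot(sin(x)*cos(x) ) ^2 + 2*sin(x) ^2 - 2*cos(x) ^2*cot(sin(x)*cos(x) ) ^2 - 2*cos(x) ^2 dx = 2*cot(sin(2*x)/2) + C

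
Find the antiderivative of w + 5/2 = w^2/2 + 5*w/2 + C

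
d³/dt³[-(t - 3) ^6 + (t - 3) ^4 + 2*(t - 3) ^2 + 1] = -120*t^3 + 1080*t^2 - 3216*t + 3168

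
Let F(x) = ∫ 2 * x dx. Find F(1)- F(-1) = 0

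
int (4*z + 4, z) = 2*z^2 + 4*z + C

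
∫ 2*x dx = x^2 + C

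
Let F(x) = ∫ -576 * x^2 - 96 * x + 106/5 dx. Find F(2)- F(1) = -7334/5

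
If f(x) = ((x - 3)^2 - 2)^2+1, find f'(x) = 4*x^3 - 36*x^2 + 100*x - 84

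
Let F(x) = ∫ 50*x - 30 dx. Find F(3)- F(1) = 140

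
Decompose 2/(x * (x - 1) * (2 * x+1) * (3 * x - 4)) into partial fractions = 27/(22*(3*x - 4)) - 16/(33*(2*x + 1)) - 2/(3*(x - 1)) + 1/(2*x)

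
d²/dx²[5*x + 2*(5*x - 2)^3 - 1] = 1500*x - 600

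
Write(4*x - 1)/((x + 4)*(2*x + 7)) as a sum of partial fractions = -30/(2*x + 7) + 17/(x + 4)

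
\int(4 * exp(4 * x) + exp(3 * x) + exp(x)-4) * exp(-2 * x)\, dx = 8*sinh(x)^2 + 2*sinh(x) + C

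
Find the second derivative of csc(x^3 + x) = (-9*x^4 + 18*x^4/sin(x*(x^2 + 1))^2 - 6*x^2 + 12*x^2/sin(x*(x^2 + 1))^2 - 6*x*cos(x*(x^2 + 1))/sin(x*(x^2 + 1)) - 1 + 2/sin(x*(x^2 + 1))^2)/sin(x*(x^2 + 1))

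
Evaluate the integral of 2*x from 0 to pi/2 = pi^2/4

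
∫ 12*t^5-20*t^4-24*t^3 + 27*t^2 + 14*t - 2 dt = 2*t^6 - 4*t^5 - 6*t^4 + 9*t^3 + 7*t^2 - 2*t + C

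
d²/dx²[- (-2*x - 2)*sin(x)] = -2*x*sin(x) - 2*sin(x) + 4*cos(x)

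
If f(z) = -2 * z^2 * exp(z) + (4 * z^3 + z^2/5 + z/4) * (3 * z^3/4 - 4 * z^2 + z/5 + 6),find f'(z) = 18*z^5 - 317*z^4/4 + 3*z^3/4 - 2*z^2*exp(z) + 1728*z^2/25 - 4*z*exp(z) + 5*z/2 + 3/2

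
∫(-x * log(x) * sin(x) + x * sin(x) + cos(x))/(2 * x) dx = (log(x) - 1)*cos(x)/2 + C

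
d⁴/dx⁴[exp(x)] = exp(x)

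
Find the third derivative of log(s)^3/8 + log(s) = (3*log(s)^2 - 9*log(s) + 11)/(4*s^3)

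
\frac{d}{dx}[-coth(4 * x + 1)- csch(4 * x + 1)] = (4*cosh(4*x + 1) + 4)/sinh(4*x + 1)^2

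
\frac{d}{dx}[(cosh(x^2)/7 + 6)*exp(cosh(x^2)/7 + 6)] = 2*x*(cosh(x^2)/49 + 1)*exp(6)*exp(cosh(x^2)/7)*sinh(x^2)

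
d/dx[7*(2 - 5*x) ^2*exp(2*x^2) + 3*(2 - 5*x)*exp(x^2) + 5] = 700*x^3*exp(2*x^2) - 560*x^2*exp(2*x^2) - 30*x^2*exp(x^2) + 462*x*exp(2*x^2) + 12*x*exp(x^2) - 140*exp(2*x^2) - 15*exp(x^2)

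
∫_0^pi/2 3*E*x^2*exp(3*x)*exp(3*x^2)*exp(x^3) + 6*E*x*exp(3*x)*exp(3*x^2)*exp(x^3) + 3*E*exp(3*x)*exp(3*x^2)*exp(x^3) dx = -E + exp((1 + pi/2)^3)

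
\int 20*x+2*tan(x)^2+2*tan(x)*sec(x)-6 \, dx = 10*x^2 - 8*x + 2*tan(x) + 2/cos(x) + C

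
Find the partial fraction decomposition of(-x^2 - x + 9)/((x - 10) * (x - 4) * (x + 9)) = -63/(247*(x + 9)) + 11/(78*(x - 4)) - 101/(114*(x - 10))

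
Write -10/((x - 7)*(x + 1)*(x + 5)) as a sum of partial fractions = -5/(24*(x + 5)) + 5/(16*(x + 1)) - 5/(48*(x - 7))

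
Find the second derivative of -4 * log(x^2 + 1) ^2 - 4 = (16*x^2*log(x^2 + 1) - 32*x^2 - 16*log(x^2 + 1))/(x^4 + 2*x^2 + 1)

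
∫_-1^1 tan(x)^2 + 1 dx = 2*tan(1)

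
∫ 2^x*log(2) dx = 2^x + C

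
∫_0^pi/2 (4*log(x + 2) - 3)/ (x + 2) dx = -3*log(pi/2 + 2) - 2*log(2)^2 + 3*log(2) + 2*log(pi/2 + 2)^2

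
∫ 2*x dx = x^2 + C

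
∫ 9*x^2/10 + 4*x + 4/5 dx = 3*x^3/10 + 2*x^2 + 4*x/5 + C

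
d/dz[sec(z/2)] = tan(z/2)*sec(z/2)/2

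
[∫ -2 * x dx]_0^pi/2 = -pi^2/4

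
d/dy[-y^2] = -2*y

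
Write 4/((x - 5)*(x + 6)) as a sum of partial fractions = -4/(11*(x + 6)) + 4/(11*(x - 5))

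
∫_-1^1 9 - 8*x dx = 18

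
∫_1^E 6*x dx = -3 + 3*exp(2)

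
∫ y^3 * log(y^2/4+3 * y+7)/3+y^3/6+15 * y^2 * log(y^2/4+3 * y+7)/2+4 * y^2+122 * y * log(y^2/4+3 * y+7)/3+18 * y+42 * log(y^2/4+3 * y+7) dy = y*(y + 18)*(y^2 + 12*y + 28)*log(y^2/4 + 3*y + 7)/12 + C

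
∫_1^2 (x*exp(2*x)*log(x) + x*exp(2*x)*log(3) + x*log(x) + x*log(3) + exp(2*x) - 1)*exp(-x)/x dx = -(E - exp(-1))*log(3) + (-exp(-2) + exp(2))*log(6)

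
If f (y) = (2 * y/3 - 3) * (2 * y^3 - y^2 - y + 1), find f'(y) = 16*y^3/3 - 20*y^2 + 14*y/3 + 11/3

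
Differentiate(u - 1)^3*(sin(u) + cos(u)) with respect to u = (u - 1)^2*(sqrt(2)*u*cos(u + pi/4) + 4*sin(u) + 2*cos(u))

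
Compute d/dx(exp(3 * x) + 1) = 3*exp(3*x)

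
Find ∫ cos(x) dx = sin(x) + C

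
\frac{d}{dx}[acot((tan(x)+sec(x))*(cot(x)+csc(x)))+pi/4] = -sqrt(2)*(cos(x) + 1)*cos(x)*cos(x + pi/4)/(2*(sin(x)^3*cos(x) + sin(x)^3 - sqrt(2)*sin(x)*cos(x + pi/4) - sqrt(2)*sin(x + pi/4) - 1))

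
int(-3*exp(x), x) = -3*exp(x) + C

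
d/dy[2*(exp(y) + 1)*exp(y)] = 4*exp(2*y) + 2*exp(y)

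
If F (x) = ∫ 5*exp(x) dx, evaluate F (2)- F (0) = -5 + 5*exp(2)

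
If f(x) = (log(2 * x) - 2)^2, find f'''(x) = (4*log(x) - 14 + 4*log(2))/x^3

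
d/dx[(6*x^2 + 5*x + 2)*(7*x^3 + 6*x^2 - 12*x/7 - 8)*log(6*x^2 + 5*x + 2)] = 210*x^4*log(6*x^2 + 5*x + 2) + 84*x^4 + 284*x^3*log(6*x^2 + 5*x + 2) + 107*x^3 + 708*x^2*log(6*x^2 + 5*x + 2)/7 + 66*x^2/7 - 624*x*log(6*x^2 + 5*x + 2)/7 - 732*x/7 - 304*log(6*x^2 + 5*x + 2)/7 - 40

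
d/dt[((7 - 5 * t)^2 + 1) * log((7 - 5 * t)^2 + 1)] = 50*t*log(25*t^2 - 70*t + 50) + 50*t - 70*log(25*t^2 - 70*t + 50) - 70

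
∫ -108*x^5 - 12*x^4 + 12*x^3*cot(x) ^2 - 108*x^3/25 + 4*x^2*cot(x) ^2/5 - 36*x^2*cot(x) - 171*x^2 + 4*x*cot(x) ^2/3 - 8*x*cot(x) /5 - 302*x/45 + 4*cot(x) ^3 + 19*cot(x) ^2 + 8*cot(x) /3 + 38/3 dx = -9*x^3 - 3*x^2/5 - x - 2*(45*x^3 + 3*x^2 + 5*x + 15*cot(x) + 60)^2/225 - 3*cot(x) + C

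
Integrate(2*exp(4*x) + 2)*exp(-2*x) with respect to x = 2*sinh(2*x) + C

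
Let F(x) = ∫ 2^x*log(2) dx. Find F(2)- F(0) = 3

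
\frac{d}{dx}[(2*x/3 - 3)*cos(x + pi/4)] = -2*x*sin(x + pi/4)/3 + 3*sin(x + pi/4) + 2*cos(x + pi/4)/3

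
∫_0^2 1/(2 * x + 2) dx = log(3)/2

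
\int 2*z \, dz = z^2 + C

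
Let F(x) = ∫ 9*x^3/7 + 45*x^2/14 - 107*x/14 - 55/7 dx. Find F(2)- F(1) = -7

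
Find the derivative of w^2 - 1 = 2*w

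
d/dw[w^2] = 2*w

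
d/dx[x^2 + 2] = 2*x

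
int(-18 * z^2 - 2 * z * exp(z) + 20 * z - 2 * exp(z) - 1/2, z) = z*(-12*z^2 + 20*z - 4*exp(z) - 1)/2 + C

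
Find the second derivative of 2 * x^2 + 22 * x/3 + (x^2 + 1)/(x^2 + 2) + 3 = (4*x^6 + 24*x^4 + 42*x^2 + 36)/(x^6 + 6*x^4 + 12*x^2 + 8)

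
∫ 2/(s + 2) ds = log(3*(s + 2)^2) + C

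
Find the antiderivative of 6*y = 3*y^2 + C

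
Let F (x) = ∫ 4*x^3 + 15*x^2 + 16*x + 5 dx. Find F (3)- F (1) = 284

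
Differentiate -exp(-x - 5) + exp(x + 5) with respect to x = (exp(2*x + 10) + 1)*exp(-x - 5)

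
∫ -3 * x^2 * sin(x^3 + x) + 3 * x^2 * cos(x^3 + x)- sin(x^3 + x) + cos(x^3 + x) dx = sqrt(2)*sin(x^3 + x + pi/4) + C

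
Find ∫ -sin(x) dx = cos(x) + C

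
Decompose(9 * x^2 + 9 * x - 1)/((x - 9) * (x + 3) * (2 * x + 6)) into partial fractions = 487/(288*(x + 3)) - 53/(24*(x + 3)^2) + 809/(288*(x - 9))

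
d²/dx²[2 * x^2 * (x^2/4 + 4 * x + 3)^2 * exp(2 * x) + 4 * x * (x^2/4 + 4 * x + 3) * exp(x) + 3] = x^6*exp(2*x)/2 + 19*x^5*exp(2*x) + 895*x^4*exp(2*x)/4 + 832*x^3*exp(2*x) + x^3*exp(x) + 1068*x^2*exp(2*x) + 22*x^2*exp(x) + 432*x*exp(2*x) + 82*x*exp(x) + 36*exp(2*x) + 56*exp(x)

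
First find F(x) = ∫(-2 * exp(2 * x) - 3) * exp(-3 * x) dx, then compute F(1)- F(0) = -3 + exp(-3) + 2*exp(-1)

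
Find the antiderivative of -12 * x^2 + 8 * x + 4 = -4*x^3 + 4*x^2 + 4*x + C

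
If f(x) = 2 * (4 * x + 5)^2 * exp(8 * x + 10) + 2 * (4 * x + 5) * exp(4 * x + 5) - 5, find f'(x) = 256*x^2*exp(8*x + 10) + 32*x*exp(4*x + 5) + 704*x*exp(8*x + 10) + 48*exp(4*x + 5) + 480*exp(8*x + 10)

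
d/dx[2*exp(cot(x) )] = -2*exp(1/tan(x))/sin(x)^2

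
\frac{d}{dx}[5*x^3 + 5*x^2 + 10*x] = 15*x^2 + 10*x + 10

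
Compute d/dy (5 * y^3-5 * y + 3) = 15*y^2 - 5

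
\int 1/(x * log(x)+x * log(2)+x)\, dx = log(log(2*x) + 1) + C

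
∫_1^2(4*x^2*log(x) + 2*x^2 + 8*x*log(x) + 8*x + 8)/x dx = 32*log(2)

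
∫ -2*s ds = -s^2 + C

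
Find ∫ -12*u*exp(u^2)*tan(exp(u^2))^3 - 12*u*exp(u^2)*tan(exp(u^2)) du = -3*tan(exp(u^2))^2 + C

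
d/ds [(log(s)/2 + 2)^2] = (log(s) + 4)/(2*s)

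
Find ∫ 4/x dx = 4*log(x) + C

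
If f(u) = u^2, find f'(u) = 2*u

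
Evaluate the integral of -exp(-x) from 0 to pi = -1 + exp(-pi)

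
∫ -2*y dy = -y^2 + C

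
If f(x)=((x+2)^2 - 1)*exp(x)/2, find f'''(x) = x^2*exp(x)/2 + 5*x*exp(x) + 21*exp(x)/2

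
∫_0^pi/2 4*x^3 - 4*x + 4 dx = (pi^2/4 + pi)*((-1 + pi/2)^2 + 1)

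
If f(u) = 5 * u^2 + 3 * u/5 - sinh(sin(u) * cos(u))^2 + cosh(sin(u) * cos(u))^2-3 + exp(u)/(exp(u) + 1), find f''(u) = (10*exp(3*u) + 29*exp(2*u) + 31*exp(u) + 10)/(exp(3*u) + 3*exp(2*u) + 3*exp(u) + 1)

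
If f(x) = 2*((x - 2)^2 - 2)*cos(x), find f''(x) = -2*x^2*cos(x) - 8*x*sin(x) + 8*x*cos(x) + 16*sin(x)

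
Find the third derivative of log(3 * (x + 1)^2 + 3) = (4*x^3 + 12*x^2 - 8)/(x^6 + 6*x^5 + 18*x^4 + 32*x^3 + 36*x^2 + 24*x + 8)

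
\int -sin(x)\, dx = cos(x) + C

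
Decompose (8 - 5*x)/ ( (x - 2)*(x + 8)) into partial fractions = -24/(5*(x + 8)) - 1/(5*(x - 2))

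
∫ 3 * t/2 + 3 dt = 3*t^2/4 + 3*t + C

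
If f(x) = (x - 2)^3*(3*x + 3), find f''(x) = 36*x^2 - 90*x + 36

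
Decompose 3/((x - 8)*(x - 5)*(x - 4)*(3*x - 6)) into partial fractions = -1/(36*(x - 2)) + 1/(8*(x - 4)) - 1/(9*(x - 5)) + 1/(72*(x - 8))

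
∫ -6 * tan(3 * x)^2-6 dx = -2*tan(3*x) + C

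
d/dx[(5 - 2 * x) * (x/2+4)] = -2*x - 11/2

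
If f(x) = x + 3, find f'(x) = 1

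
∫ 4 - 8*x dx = -4*x^2 + 4*x + C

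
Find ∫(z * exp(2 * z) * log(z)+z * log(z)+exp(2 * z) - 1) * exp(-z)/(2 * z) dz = log(z)*sinh(z) + C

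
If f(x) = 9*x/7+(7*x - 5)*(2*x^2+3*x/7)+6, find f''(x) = 84*x - 14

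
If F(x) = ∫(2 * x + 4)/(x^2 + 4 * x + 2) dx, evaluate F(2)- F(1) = -log(21) + log(42)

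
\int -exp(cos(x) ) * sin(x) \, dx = exp(cos(x)) + C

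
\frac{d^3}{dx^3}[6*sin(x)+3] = -6*cos(x)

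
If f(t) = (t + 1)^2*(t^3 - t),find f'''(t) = 60*t^2 + 48*t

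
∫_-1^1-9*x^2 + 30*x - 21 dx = -48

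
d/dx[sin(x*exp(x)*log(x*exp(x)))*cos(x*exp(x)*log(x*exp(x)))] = (x^2 + x*log(x) + 2*x + log(x) + 1)*exp(x)*cos(2*x*(x + log(x))*exp(x))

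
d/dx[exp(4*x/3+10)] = 4*exp(4*x/3 + 10)/3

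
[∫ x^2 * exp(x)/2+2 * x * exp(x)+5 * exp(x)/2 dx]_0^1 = -3/2 + 3*E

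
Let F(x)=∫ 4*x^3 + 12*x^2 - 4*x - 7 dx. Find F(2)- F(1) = 30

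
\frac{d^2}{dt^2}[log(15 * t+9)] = -25/(25*t^2 + 30*t + 9)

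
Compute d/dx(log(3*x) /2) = 1/(2*x)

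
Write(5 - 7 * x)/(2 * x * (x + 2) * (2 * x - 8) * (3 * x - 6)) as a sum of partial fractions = -19/(576*(x + 2)) + 3/(64*(x - 2)) - 23/(576*(x - 4)) + 5/(192*x)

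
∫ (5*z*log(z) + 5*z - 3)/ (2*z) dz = (5*z - 3)*log(z)/2 + C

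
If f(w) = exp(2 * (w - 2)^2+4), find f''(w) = 16*w^2*exp(2*w^2 - 8*w + 12) - 64*w*exp(2*w^2 - 8*w + 12) + 68*exp(2*w^2 - 8*w + 12)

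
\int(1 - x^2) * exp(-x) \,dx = (x + 1)^2*exp(-x) + C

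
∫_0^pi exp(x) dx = -1 + exp(pi)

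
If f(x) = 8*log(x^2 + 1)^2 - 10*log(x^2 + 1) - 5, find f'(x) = (32*x*log(x^2 + 1) - 20*x)/(x^2 + 1)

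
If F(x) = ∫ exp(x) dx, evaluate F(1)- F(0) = -1 + E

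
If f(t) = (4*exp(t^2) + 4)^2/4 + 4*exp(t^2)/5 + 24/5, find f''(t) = 64*t^2*exp(2*t^2) + 176*t^2*exp(t^2)/5 + 16*exp(2*t^2) + 88*exp(t^2)/5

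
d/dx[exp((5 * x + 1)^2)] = 50*x*exp(25*x^2 + 10*x + 1) + 10*exp(25*x^2 + 10*x + 1)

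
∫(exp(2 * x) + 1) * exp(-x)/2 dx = sinh(x) + C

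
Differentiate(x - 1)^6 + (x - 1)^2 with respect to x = 6*x^5 - 30*x^4 + 60*x^3 - 60*x^2 + 32*x - 8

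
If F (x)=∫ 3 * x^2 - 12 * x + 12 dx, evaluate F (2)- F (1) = 1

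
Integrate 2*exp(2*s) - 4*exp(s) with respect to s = (exp(s) - 2)^2 + C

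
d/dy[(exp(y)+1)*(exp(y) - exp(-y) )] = (2*exp(3*y) + exp(2*y) + 1)*exp(-y)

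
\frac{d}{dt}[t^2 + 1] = 2*t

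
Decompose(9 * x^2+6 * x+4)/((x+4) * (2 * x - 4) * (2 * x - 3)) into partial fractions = -133/(22*(2*x - 3)) + 31/(33*(x + 4)) + 13/(3*(x - 2))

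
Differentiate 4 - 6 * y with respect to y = -6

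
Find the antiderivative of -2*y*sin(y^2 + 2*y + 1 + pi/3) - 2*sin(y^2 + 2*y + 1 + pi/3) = cos((y + 1)^2 + pi/3) + C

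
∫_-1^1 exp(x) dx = E - exp(-1)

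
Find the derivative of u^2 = 2*u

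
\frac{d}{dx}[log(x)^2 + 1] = 2*log(x)/x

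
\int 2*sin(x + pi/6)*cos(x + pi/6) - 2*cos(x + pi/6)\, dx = (sin(x + pi/6) - 1)^2 + C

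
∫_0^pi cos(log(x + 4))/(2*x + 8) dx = -sin(log(4))/2 + sin(log(pi + 4))/2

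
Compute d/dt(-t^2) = -2*t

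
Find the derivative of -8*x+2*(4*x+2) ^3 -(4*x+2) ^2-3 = 384*x^2 + 352*x + 72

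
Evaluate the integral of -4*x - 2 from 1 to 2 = -8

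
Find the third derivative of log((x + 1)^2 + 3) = (4*x^3 + 12*x^2 - 24*x - 32)/(x^6 + 6*x^5 + 24*x^4 + 56*x^3 + 96*x^2 + 96*x + 64)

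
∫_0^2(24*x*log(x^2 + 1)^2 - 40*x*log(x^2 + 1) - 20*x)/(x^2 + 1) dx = -10*log(5)^2 - 10*log(5) + 4*log(5)^3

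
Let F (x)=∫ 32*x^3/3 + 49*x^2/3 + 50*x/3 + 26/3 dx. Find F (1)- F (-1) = 254/9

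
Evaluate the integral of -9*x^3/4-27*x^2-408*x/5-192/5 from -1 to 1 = -474/5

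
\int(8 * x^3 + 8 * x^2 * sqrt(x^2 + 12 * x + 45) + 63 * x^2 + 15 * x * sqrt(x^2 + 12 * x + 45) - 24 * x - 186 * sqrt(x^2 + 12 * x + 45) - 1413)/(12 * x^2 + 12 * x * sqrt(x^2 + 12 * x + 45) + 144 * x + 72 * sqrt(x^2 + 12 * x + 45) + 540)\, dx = x^2/3 - 11*x/4 + log(x/3 + sqrt((x + 6)^2 + 9)/3 + 2) + C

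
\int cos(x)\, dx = sin(x) + C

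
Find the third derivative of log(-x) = 2/x^3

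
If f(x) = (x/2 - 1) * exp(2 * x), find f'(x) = x*exp(2*x) - 3*exp(2*x)/2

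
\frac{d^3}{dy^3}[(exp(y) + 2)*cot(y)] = -6*exp(y)*cot(y)^4 + 6*exp(y)*cot(y)^3 - 11*exp(y)*cot(y)^2 + 7*exp(y)*cot(y) - 5*exp(y) - 12*cot(y)^4 - 16*cot(y)^2 - 4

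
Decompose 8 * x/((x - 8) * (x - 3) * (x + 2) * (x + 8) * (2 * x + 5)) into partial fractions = 320/(2541*(2*x + 5)) - 2/(363*(x + 8)) - 4/(75*(x + 2)) - 24/(3025*(x - 3)) + 2/(525*(x - 8))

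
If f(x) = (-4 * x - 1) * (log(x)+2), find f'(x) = (-4*x*log(x) - 12*x - 1)/x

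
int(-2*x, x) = -x^2 + C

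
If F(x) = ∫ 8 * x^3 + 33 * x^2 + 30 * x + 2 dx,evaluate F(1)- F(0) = 30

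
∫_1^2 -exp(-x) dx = -exp(-1) + exp(-2)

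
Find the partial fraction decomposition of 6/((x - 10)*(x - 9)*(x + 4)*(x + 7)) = -1/(136*(x + 7)) + 1/(91*(x + 4)) - 3/(104*(x - 9)) + 3/(119*(x - 10))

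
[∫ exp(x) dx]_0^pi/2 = -1 + exp(pi/2)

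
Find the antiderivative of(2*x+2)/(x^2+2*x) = log(-x*(x + 2)) + C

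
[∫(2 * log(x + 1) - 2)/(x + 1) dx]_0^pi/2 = -1 + (-1 + log(1 + pi/2))^2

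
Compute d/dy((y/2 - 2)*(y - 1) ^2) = 3*y^2/2 - 6*y + 9/2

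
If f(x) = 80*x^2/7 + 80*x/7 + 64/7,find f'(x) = 160*x/7 + 80/7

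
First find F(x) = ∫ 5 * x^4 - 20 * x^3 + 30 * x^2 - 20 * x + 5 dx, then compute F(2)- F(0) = 2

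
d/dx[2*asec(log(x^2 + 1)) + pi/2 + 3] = 4*x/(x^2*sqrt(1 - 1/log(x^2 + 1)^2)*log(x^2 + 1)^2 + sqrt(1 - 1/log(x^2 + 1)^2)*log(x^2 + 1)^2)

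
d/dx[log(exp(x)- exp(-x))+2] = (exp(2*x) + 1)/(exp(2*x) - 1)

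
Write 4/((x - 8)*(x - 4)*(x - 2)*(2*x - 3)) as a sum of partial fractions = -32/(65*(2*x - 3)) + 1/(3*(x - 2)) - 1/(10*(x - 4)) + 1/(78*(x - 8))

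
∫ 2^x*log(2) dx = 2^x + C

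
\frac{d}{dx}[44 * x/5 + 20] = 44/5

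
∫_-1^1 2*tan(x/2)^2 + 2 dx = 8*tan(1/2)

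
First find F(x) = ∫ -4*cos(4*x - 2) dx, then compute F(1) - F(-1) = -sin(2) - sin(6)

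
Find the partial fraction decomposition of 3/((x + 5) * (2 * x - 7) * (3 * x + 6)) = 4/(187*(2*x - 7)) + 1/(51*(x + 5)) - 1/(33*(x + 2))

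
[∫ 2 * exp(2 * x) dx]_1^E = -(-1 + E)*(1 + E) + (-1 + exp(E))*(1 + exp(E))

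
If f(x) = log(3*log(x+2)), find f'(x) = 1/(x*log(x + 2) + 2*log(x + 2))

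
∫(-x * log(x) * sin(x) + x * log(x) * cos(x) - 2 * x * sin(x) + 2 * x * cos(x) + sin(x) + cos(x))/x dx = sqrt(2)*(log(x) + 2)*sin(x + pi/4) + C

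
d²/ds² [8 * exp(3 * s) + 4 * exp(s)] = 72*exp(3*s) + 4*exp(s)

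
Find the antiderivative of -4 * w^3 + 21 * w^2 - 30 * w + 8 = -w^4 + 7*w^3 - 15*w^2 + 8*w + C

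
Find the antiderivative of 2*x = x^2 + C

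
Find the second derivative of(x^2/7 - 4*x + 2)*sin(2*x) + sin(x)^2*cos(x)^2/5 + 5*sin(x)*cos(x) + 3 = -4*x^2*sin(2*x)/7 + 16*x*sin(2*x) + 8*x*cos(2*x)/7 + 4*(1 - cos(2*x))^2/5 - 124*sin(2*x)/7 - 72*cos(2*x)/5 - 6/5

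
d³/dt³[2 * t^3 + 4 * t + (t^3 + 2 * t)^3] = 504*t^6 + 1260*t^4 + 720*t^2 + 60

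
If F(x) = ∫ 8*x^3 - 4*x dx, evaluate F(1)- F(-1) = 0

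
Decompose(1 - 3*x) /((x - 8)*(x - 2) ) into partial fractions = 5/(6*(x - 2)) - 23/(6*(x - 8))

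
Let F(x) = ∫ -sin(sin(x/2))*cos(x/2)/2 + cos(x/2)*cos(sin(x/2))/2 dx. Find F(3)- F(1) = sqrt(2)*(-sin(sin(1/2) + pi/4) + sin(pi/4 + sin(3/2)))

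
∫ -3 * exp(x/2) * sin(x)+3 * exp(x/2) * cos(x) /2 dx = 3*exp(x/2)*cos(x) + C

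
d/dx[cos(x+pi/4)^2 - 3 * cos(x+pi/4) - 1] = 3*sin(x + pi/4) - cos(2*x)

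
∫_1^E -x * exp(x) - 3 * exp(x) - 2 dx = (2 + exp(E))*(-E - 2) + 6 + 3*E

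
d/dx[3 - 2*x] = -2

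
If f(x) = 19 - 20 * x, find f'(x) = -20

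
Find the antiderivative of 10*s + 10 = 5*s^2 + 10*s + C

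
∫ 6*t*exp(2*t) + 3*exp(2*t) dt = 3*t*exp(2*t) + C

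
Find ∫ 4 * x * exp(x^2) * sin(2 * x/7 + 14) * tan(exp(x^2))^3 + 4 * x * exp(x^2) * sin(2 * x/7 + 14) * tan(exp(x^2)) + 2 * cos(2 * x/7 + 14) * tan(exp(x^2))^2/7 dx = sin(2*x/7 + 14)*tan(exp(x^2))^2 + C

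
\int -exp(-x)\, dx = exp(-x) + C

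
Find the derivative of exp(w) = exp(w)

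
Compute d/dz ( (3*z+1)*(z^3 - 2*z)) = 12*z^3 + 3*z^2 - 12*z - 2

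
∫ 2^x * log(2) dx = 2^x + C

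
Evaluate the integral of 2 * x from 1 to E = -1 + exp(2)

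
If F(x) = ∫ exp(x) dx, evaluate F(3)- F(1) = -E + exp(3)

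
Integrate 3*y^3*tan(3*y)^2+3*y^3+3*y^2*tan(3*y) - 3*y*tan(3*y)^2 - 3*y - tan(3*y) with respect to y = y*(y^2 - 1)*tan(3*y) + C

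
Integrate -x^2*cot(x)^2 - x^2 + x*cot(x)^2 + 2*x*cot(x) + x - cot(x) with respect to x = x*(x - 1)*cot(x) + C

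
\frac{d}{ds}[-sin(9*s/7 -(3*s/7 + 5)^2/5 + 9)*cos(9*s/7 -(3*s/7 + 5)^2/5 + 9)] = -18*s*sin(-9*s^2/245 + 3*s/7 + 4)^2/245 + 18*s*cos(-9*s^2/245 + 3*s/7 + 4)^2/245 + 3*sin(-9*s^2/245 + 3*s/7 + 4)^2/7 - 3*cos(-9*s^2/245 + 3*s/7 + 4)^2/7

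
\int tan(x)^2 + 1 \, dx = tan(x) + C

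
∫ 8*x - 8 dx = 4*x^2 - 8*x + C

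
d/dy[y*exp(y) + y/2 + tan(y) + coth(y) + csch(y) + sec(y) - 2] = y*exp(y) + exp(y) + tan(y)^2 + tan(y)*sec(y) + 3/2 - cosh(y)/sinh(y)^2 - 1/sinh(y)^2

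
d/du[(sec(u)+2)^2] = 2*(2 + 1/cos(u))*sin(u)/cos(u)^2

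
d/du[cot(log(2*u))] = -1/(u*sin(log(u) + log(2))^2)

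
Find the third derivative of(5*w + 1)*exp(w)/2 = 5*w*exp(w)/2 + 8*exp(w)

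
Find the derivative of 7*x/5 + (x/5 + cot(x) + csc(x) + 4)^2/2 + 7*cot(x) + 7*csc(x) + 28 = -x*cot(x)^2/5 - x*cot(x)*csc(x)/5 - 4*x/25 - cot(x)^3 - 2*cot(x)^2*csc(x) - 11*cot(x)^2 - cot(x)*csc(x)^2 - 11*cot(x)*csc(x) - 4*cot(x)/5 - 4*csc(x)/5 - 44/5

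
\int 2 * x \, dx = x^2 + C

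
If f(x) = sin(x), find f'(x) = cos(x)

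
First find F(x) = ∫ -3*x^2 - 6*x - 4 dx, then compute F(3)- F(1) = -58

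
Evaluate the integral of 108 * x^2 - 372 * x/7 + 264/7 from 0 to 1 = 330/7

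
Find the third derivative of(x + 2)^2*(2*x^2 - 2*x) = 48*x + 36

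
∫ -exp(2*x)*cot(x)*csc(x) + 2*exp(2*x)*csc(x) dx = exp(2*x)*csc(x) + C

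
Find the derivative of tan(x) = cos(x)^(-2)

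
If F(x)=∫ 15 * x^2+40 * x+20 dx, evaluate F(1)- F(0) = 45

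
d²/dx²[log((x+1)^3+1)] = (-3*x^4 - 12*x^3 - 18*x^2 - 6*x + 3)/(x^6 + 6*x^5 + 15*x^4 + 22*x^3 + 21*x^2 + 12*x + 4)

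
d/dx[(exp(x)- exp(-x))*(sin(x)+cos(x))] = 2*(exp(2*x)*cos(x) + sin(x))*exp(-x)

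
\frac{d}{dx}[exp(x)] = exp(x)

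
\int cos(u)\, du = sin(u) + C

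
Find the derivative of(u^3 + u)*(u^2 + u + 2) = 5*u^4 + 4*u^3 + 9*u^2 + 2*u + 2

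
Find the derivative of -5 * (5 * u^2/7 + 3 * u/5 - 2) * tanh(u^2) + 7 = -50*u^3/(7*cosh(u^2)^2) - 6*u^2/cosh(u^2)^2 - 50*u*tanh(u^2)/7 + 20*u/cosh(u^2)^2 - 3*tanh(u^2)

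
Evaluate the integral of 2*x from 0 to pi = pi^2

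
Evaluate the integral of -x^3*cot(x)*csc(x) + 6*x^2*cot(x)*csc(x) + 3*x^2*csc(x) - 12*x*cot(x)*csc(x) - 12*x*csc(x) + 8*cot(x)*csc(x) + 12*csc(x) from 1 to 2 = csc(1)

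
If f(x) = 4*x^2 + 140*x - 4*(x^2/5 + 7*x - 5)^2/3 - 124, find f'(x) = -16*x^3/75 - 56*x^2/5 - 352*x/3 + 700/3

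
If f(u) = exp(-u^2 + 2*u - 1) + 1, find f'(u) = (2 - 2*u)*exp(-u^2 + 2*u - 1)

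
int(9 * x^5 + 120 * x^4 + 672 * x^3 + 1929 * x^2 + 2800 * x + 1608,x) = 3*x^6/2 + 24*x^5 + 168*x^4 + 643*x^3 + 1400*x^2 + 1608*x + C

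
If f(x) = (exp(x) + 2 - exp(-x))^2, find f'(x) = (2*exp(4*x) + 4*exp(3*x) + 4*exp(x) - 2)*exp(-2*x)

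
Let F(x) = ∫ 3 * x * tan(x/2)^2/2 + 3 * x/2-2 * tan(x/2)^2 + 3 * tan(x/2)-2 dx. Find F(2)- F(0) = 2*tan(1)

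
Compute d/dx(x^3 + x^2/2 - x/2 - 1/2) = 3*x^2 + x - 1/2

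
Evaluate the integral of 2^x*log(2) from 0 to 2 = 3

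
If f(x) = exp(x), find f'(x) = exp(x)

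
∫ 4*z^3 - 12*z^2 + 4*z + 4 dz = z^4 - 4*z^3 + 2*z^2 + 4*z + C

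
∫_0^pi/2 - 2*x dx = -pi^2/4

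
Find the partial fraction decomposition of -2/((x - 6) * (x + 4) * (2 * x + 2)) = -1/(30*(x + 4)) + 1/(21*(x + 1)) - 1/(70*(x - 6))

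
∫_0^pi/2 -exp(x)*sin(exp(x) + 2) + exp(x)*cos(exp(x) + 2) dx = sqrt(2)*(-sin(pi/4 + 3) + sin(pi/4 + 2 + exp(pi/2)))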